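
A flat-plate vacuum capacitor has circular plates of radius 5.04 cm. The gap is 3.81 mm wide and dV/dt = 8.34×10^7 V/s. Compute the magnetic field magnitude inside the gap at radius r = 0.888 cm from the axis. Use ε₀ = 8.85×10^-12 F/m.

With E = V/d, dE/dt = 2.189×10^10 V/(m·s) and πR² = 7.980×10^-3 m², giving I_d = ε₀ πR² dE/dt = 1.546×10^-3 A.
∮B·dl = μ₀ I_d,enc with I_d,enc = I_d r²/R² = 4.799×10^-5 A; so B = μ₀ I_d,enc/(2πr) = 1.08×10^-9 T.

1.08×10^-9 T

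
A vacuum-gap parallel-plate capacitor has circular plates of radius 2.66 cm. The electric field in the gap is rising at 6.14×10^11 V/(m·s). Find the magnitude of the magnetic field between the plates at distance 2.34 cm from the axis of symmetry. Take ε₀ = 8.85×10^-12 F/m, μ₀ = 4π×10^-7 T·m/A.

Total displacement current: I_d = ε₀(πR²)(dE/dt) = (8.85×10^-12)(2.223×10^-3)(6.14×10^11) = 0.01208 A.
For r < R the Ampère–Maxwell law gives B(2πr) = μ₀ I_d (r²/R²), so B = μ₀ I_d r/(2πR²) = (4π×10^-7)(0.01208)(0.0234)/(2π·0.0266²) = 7.99×10^-8 T.

7.99×10^-8 T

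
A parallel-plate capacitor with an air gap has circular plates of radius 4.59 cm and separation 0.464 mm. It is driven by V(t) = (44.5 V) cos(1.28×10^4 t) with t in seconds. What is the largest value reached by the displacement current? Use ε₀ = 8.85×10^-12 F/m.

7.19×10^-5 A

The displacement current equals the conduction current C dV/dt, which peaks at C V₀ ω.
With C = ε₀A/d = (8.85×10^-12)(6.619×10^-3)/(4.64×10^-4) = 1.262×10^-10 F and ω = 1.28×10^4 rad/s, I_d,max = (1.262×10^-10)(44.5)(1.28×10^4) = 7.19×10^-5 A.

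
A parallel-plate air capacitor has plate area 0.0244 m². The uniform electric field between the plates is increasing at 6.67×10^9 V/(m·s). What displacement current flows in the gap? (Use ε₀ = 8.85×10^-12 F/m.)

I_d = ε₀ A (dE/dt) = (8.85×10^-12)(0.0244 m²)(6.67×10^9) = 1.44×10^-3 A.

1.44×10^-3 A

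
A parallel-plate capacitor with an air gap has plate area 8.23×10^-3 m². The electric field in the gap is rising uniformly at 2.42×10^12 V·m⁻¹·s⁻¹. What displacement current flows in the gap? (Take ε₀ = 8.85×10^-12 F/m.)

I_d = ε₀ A (dE/dt) = (8.85×10^-12)(8.23×10^-3 m²)(2.42×10^12) = 0.176 A.

0.176 A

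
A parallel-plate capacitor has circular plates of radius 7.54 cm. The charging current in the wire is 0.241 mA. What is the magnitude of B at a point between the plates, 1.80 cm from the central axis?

By continuity the displacement current in the gap matches the conduction current: I_d = 2.41×10^-4 A.
An Ampèrian loop of radius r encloses a fraction (r/R)² of I_d. Then B·2πr = μ₀ I_d (r/R)², giving B = μ₀ I_d r/(2πR²) = 1.53×10^-10 T.

1.53×10^-10 T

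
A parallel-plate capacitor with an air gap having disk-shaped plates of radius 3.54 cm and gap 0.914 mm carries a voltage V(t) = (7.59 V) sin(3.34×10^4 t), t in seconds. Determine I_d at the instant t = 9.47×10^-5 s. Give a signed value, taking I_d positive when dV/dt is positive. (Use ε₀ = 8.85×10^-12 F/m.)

-9.66×10^-6 A

dV/dt = (7.59)(3.34×10^4)·cos(3.16298) = -2.534×10^5 V/s.
I_d = C dV/dt with C = ε₀A/d = (8.85×10^-12)(3.937×10^-3)/(9.14×10^-4) = 3.812×10^-11 F, so I_d = (3.812×10^-11)(-2.534×10^5) = -9.66×10^-6 A.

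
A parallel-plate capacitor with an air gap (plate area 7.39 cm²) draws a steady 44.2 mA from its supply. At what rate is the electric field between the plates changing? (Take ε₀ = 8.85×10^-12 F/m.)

Charge continuity gives I_d = I = 0.0442 A between the plates.
Since I_d = ε₀ A dE/dt, dE/dt = I_d/(ε₀A) = (0.0442)/((8.85×10^-12)(7.39×10^-4)) = 6.76×10^12 V/(m·s).

6.76×10^12 V/(m·s)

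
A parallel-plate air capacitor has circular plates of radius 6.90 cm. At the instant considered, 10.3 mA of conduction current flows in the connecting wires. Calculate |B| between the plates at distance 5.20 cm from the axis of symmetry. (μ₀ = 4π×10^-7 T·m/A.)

By continuity the displacement current in the gap matches the conduction current: I_d = 0.0103 A.
An Ampèrian loop of radius r encloses a fraction (r/R)² of I_d. Then B·2πr = μ₀ I_d (r/R)², giving B = μ₀ I_d r/(2πR²) = 2.25×10^-8 T.

2.25×10^-8 T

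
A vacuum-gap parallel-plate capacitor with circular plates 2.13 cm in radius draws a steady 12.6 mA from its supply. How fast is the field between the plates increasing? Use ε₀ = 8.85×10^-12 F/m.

9.99×10^11 V/(m·s)

By continuity, I_d in the gap equals the 12.6 mA flowing in the wire.
Since I_d = ε₀ A dE/dt, dE/dt = I_d/(ε₀A) = (0.0126)/((8.85×10^-12)(1.425×10^-3)) = 9.99×10^11 V/(m·s).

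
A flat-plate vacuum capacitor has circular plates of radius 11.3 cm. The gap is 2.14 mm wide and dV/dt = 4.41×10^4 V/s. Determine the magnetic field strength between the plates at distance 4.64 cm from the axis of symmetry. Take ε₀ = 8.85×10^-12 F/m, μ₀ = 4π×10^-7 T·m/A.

5.32×10^-12 T

I_d = C dV/dt with C = ε₀πR²/d = 1.659×10^-10 F, so I_d = (1.659×10^-10)(4.41×10^4) = 7.316×10^-6 A.
∮B·dl = μ₀ I_d,enc with I_d,enc = I_d r²/R² = 1.234×10^-6 A; so B = μ₀ I_d,enc/(2πr) = 5.32×10^-12 T.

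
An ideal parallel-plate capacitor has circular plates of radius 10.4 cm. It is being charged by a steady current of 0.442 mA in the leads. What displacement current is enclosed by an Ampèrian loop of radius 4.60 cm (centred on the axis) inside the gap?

8.65×10^-5 A

By continuity the displacement current in the gap matches the conduction current: I_d = 4.42×10^-4 A.
Through an area πr² the displacement current is I_d·(πr²/πR²) = I_d (r/R)² = 8.65×10^-5 A.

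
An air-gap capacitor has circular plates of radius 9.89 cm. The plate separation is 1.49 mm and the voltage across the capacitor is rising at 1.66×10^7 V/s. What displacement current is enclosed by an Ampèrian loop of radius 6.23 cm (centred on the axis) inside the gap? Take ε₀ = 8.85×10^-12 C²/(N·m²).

1.20×10^-3 A

With E = V/d, dE/dt = 1.114×10^10 V/(m·s) and πR² = 0.03073 m², giving I_d = ε₀ πR² dE/dt = 3.030×10^-3 A.
The field is uniform, so I_d,enc = I_d (r/R)² = (3.030×10^-3)(6.23/9.89)² = 1.20×10^-3 A.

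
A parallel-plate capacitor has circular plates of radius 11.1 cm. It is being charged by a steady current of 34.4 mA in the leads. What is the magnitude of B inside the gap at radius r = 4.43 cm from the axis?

No conduction current crosses the gap, so I_d there equals the 0.0344 A in the leads.
∮B·dl = μ₀ I_d,enc with I_d,enc = I_d r²/R² = 5.479×10^-3 A; so B = μ₀ I_d,enc/(2πr) = 2.47×10^-8 T.

2.47×10^-8 T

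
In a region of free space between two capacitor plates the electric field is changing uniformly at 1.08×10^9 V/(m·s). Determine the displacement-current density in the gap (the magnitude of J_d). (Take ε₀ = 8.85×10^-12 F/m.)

J_d = ε₀ dE/dt = (8.85×10^-12)(1.08×10^9) = 9.56×10^-3 A/m².

9.56×10^-3 A/m²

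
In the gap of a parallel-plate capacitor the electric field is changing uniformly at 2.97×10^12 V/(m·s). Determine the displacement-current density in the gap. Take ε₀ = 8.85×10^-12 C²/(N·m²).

J_d = ε₀ dE/dt = (8.85×10^-12)(2.97×10^12) = 26.3 A/m².

26.3 A/m²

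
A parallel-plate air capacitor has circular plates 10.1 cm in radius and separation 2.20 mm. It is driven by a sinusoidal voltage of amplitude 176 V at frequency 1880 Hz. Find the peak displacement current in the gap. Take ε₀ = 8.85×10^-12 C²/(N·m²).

The displacement current equals the conduction current C dV/dt, which peaks at C V₀ ω.
With C = ε₀A/d = (8.85×10^-12)(0.03205)/(2.20×10^-3) = 1.289×10^-10 F and ω = 2πf = 1.181×10^4 rad/s, I_d,max = (1.289×10^-10)(176)(1.181×10^4) = 2.68×10^-4 A.

2.68×10^-4 A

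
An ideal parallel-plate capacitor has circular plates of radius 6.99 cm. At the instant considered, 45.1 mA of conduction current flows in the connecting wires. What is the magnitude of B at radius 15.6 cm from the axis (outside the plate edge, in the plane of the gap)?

By continuity the displacement current in the gap matches the conduction current: I_d = 0.0451 A.
Outside the plates the loop encloses all of I_d, so B·2πr = μ₀ I_d and B = 5.78×10^-8 T.

5.78×10^-8 T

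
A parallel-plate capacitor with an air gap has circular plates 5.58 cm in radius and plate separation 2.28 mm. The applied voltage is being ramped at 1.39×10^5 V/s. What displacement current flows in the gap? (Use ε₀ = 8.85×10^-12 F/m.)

5.28×10^-6 A

E = V/d so dE/dt = (dV/dt)/d = 6.096×10^7 V/(m·s), and I_d = ε₀ A dE/dt = (8.85×10^-12)(9.782×10^-3)(6.096×10^7) = 5.28×10^-6 A.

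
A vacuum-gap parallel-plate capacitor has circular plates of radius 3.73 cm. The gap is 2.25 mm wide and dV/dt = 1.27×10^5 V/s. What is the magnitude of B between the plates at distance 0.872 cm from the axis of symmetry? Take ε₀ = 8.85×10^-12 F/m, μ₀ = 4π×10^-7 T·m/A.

I_d = C dV/dt with C = ε₀πR²/d = 1.719×10^-11 F, so I_d = (1.719×10^-11)(1.27×10^5) = 2.183×10^-6 A.
An Ampèrian loop of radius r encloses a fraction (r/R)² of I_d. Then B·2πr = μ₀ I_d (r/R)², giving B = μ₀ I_d r/(2πR²) = 2.74×10^-12 T.

2.74×10^-12 T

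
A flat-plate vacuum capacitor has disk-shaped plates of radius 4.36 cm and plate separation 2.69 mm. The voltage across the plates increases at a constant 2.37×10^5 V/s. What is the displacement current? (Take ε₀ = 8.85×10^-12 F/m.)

4.66×10^-6 A

E = V/d so dE/dt = (dV/dt)/d = 8.810×10^7 V/(m·s), and I_d = ε₀ A dE/dt = (8.85×10^-12)(5.972×10^-3)(8.810×10^7) = 4.66×10^-6 A.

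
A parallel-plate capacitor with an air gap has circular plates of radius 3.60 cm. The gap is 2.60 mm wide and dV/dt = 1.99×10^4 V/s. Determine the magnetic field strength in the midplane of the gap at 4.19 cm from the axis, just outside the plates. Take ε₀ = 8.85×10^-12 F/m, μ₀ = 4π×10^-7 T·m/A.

With E = V/d, dE/dt = 7.654×10^6 V/(m·s) and πR² = 4.072×10^-3 m², giving I_d = ε₀ πR² dE/dt = 2.758×10^-7 A.
Outside the plates the loop encloses all of I_d, so B·2πr = μ₀ I_d and B = 1.32×10^-12 T.

1.32×10^-12 T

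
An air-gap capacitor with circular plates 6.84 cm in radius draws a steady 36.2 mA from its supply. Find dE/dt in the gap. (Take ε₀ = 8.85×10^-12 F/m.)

Charge continuity gives I_d = I = 0.0362 A between the plates.
Inverting I_d = ε₀ A dE/dt gives dE/dt = 0.0362 / (8.85×10^-12 · 0.01470) = 2.78×10^11 V/(m·s).

2.78×10^11 V/(m·s)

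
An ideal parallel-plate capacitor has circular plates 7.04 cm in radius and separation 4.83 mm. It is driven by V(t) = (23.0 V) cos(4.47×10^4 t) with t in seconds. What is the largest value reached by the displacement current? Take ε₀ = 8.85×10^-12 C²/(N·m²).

(dE/dt)_max = V₀ω/d = 2.129×10^8 V/(m·s); ω = 4.47×10^4 rad/s.
I_d,max = ε₀ A (dE/dt)_max = (8.85×10^-12)(0.01557)(2.129×10^8) = 2.93×10^-5 A.

2.93×10^-5 A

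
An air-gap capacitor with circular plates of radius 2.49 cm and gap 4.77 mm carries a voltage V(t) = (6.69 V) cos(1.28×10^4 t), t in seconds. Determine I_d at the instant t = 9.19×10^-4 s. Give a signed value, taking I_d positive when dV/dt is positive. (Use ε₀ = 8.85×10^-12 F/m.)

2.23×10^-7 A

C = ε₀A/d = (8.85×10^-12)(1.948×10^-3)/(4.77×10^-3) = 3.614×10^-12 F. dV/dt = V₀ω·−sin(ωt); at ωt = 11.7632 rad this factor is 0.7196.
I_d = C dV/dt = (3.614×10^-12)(6.69)(1.28×10^4)(0.7196) = 2.23×10^-7 A.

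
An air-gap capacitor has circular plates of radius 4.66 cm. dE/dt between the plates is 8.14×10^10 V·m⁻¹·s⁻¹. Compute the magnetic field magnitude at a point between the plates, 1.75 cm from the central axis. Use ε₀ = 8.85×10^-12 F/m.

7.92×10^-9 T

Through the whole plate area (πR² = 6.822×10^-3 m²), I_d = ε₀ πR² dE/dt = 4.915×10^-3 A.
An Ampèrian loop of radius r encloses a fraction (r/R)² of I_d. Then B·2πr = μ₀ I_d (r/R)², giving B = μ₀ I_d r/(2πR²) = 7.92×10^-9 T.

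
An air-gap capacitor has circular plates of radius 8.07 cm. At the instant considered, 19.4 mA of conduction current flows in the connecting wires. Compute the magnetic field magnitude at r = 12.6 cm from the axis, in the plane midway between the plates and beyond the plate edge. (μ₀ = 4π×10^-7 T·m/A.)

No conduction current crosses the gap, so I_d there equals the 0.0194 A in the leads.
For r ≥ R the full I_d is enclosed: B = μ₀ I_d/(2πr) = (4π×10^-7)(0.0194)/(2π·0.126) = 3.08×10^-8 T.

3.08×10^-8 T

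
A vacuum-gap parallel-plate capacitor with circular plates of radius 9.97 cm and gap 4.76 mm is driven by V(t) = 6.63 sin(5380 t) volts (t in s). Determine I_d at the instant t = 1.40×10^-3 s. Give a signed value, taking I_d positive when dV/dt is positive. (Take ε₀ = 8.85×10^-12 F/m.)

dE/dt = (V₀ω/d)·cos(ωt) with ωt = 7.532 rad: (6.63)(5380)(0.3164)/(4.76×10^-3) = 2.371×10^6 V/(m·s).
I_d = ε₀ A dE/dt = (8.85×10^-12)(0.03123)(2.371×10^6) = 6.55×10^-7 A.

6.55×10^-7 A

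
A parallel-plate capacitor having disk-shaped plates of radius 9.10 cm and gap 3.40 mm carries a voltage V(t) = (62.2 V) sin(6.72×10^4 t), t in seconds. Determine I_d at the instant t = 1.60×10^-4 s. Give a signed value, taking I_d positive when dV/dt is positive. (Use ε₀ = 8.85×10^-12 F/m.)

-6.83×10^-5 A

C = ε₀A/d = (8.85×10^-12)(0.02602)/(3.40×10^-3) = 6.773×10^-11 F. dV/dt = V₀ω·cos(ωt); at ωt = 10.752 rad this factor is -0.2412.
I_d = C dV/dt = (6.773×10^-11)(62.2)(6.72×10^4)(-0.2412) = -6.83×10^-5 A.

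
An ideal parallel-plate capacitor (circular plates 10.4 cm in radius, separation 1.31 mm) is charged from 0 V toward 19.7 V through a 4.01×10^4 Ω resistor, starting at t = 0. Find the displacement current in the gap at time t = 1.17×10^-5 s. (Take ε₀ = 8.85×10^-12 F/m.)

1.38×10^-4 A

C = ε₀A/d = (8.85×10^-12)(0.03398)/(1.31×10^-3) = 2.296×10^-10 F, so τ = RC = 9.207×10^-6 s.
The conduction current is I(t) = (V₀/R) e^(−t/τ), and the displacement current between the plates equals it.
t/τ = 1.271; I_d = (19.7/4.01×10^4) · e^(−1.271) = (4.913×10^-4)(0.2806) = 1.38×10^-4 A.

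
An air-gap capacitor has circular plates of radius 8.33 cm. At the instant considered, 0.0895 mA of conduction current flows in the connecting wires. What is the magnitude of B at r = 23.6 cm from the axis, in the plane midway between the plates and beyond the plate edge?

7.58×10^-11 T

Between the plates the displacement current equals the wire current: I_d = 0.0895 mA = 8.95×10^-5 A.
For r ≥ R the full I_d is enclosed: B = μ₀ I_d/(2πr) = (4π×10^-7)(8.95×10^-5)/(2π·0.236) = 7.58×10^-11 T.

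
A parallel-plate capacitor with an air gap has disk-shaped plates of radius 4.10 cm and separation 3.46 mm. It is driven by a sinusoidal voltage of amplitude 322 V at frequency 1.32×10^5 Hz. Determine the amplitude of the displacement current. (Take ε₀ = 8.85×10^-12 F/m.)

(dE/dt)_max = V₀ω/d = 7.719×10^10 V/(m·s); ω = 2πf = 8.294×10^5 rad/s.
I_d,max = ε₀ A (dE/dt)_max = (8.85×10^-12)(5.281×10^-3)(7.719×10^10) = 3.61×10^-3 A.

3.61×10^-3 A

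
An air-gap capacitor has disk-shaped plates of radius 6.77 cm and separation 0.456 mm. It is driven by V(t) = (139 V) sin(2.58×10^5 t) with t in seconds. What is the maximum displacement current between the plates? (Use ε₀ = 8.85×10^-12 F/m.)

The displacement current equals the conduction current C dV/dt, which peaks at C V₀ ω.
With C = ε₀A/d = (8.85×10^-12)(0.01440)/(4.56×10^-4) = 2.795×10^-10 F and ω = 2.58×10^5 rad/s, I_d,max = (2.795×10^-10)(139)(2.58×10^5) = 0.0100 A.

0.0100 A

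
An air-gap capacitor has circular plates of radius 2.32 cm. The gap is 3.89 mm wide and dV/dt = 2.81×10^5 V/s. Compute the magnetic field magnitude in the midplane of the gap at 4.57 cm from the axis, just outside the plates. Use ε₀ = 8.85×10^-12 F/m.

4.73×10^-12 T

dE/dt = (dV/dt)/d = 7.224×10^7 V/(m·s); I_d = ε₀(πR²)(dE/dt) = (8.85×10^-12)(1.691×10^-3)(7.224×10^7) = 1.081×10^-6 A.
With r > R the enclosed displacement current is the full I_d; B = μ₀ I_d / (2πr) = 4.73×10^-12 T.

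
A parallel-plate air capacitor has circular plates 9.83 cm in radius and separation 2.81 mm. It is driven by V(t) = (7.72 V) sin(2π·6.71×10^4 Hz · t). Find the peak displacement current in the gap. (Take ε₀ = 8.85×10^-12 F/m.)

(dE/dt)_max = V₀ω/d = 1.158×10^9 V/(m·s); ω = 2πf = 4.216×10^5 rad/s.
I_d,max = ε₀ A (dE/dt)_max = (8.85×10^-12)(0.03036)(1.158×10^9) = 3.11×10^-4 A.

3.11×10^-4 A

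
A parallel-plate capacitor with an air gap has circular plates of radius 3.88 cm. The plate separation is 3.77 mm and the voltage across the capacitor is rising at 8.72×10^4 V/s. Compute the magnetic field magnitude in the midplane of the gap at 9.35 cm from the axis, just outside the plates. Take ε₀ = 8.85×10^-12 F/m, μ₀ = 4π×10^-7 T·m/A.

I_d = C dV/dt with C = ε₀πR²/d = 1.110×10^-11 F, so I_d = (1.110×10^-11)(8.72×10^4) = 9.679×10^-7 A.
For r ≥ R the full I_d is enclosed: B = μ₀ I_d/(2πr) = (4π×10^-7)(9.679×10^-7)/(2π·0.0935) = 2.07×10^-12 T.

2.07×10^-12 T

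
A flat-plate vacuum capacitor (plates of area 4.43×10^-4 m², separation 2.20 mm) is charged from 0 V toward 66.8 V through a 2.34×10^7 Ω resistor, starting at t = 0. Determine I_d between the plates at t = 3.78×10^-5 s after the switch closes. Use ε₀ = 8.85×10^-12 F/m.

C = ε₀A/d = (8.85×10^-12)(4.43×10^-4)/(2.20×10^-3) = 1.782×10^-12 F and τ = RC = 4.170×10^-5 s. I_d in the gap equals the RC charging current.
I_d(t) = (V₀/R) e^(−t/τ) = 2.855×10^-6 · e^(−0.9065) = 1.15×10^-6 A.

1.15×10^-6 A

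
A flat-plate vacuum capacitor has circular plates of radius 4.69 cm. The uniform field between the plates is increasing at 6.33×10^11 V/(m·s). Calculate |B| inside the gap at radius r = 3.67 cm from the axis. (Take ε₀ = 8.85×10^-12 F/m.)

1.29×10^-7 T

I_d = ε₀ dΦ_E/dt = ε₀ πR² (dE/dt) = (8.85×10^-12)(6.910×10^-3)(6.33×10^11) = 0.03871 A through the full plate area.
For r < R the Ampère–Maxwell law gives B(2πr) = μ₀ I_d (r²/R²), so B = μ₀ I_d r/(2πR²) = (4π×10^-7)(0.03871)(0.0367)/(2π·0.0469²) = 1.29×10^-7 T.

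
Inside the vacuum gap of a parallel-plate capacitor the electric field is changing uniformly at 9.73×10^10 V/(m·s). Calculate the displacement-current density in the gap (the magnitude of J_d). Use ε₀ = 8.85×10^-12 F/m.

The displacement-current density is ε₀ ∂E/∂t = (8.85×10^-12)(9.73×10^10) = 0.861 A/m².

0.861 A/m²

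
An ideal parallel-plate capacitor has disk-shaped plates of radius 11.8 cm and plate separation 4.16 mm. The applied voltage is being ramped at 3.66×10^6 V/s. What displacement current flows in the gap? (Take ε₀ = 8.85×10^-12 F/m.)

The displacement current equals the charging current C dV/dt. With C = ε₀A/d = (8.85×10^-12)(0.04374)/(4.16×10^-3) = 9.305×10^-11 F, I_d = (9.305×10^-11)(3.66×10^6) = 3.41×10^-4 A.

3.41×10^-4 A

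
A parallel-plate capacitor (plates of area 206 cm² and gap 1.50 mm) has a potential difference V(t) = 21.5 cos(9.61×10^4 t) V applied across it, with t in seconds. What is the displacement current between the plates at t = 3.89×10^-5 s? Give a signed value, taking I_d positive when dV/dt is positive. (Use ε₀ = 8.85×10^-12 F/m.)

dV/dt = (21.5)(9.61×10^4)·−sin(3.73829) = 1.161×10^6 V/s.
I_d = C dV/dt with C = ε₀A/d = (8.85×10^-12)(0.0206)/(1.50×10^-3) = 1.215×10^-10 F, so I_d = (1.215×10^-10)(1.161×10^6) = 1.41×10^-4 A.

1.41×10^-4 A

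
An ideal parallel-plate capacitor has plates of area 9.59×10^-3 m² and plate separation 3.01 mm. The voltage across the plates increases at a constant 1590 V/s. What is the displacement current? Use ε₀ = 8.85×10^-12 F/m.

4.48×10^-8 A

The displacement current equals the charging current C dV/dt. With C = ε₀A/d = (8.85×10^-12)(9.59×10^-3)/(3.01×10^-3) = 2.820×10^-11 F, I_d = (2.820×10^-11)(1590) = 4.48×10^-8 A.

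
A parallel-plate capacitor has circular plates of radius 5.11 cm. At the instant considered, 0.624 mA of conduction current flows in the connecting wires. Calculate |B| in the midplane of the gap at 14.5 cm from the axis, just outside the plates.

8.61×10^-10 T

By continuity the displacement current in the gap matches the conduction current: I_d = 6.24×10^-4 A.
For r ≥ R the full I_d is enclosed: B = μ₀ I_d/(2πr) = (4π×10^-7)(6.24×10^-4)/(2π·0.145) = 8.61×10^-10 T.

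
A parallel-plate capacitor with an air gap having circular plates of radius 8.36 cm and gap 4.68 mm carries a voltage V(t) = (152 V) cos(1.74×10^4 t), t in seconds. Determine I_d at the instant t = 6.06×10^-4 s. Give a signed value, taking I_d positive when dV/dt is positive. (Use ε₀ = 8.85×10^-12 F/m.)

9.88×10^-5 A

dV/dt = (152)(1.74×10^4)·−sin(10.5444) = 2.380×10^6 V/s.
I_d = C dV/dt with C = ε₀A/d = (8.85×10^-12)(0.02196)/(4.68×10^-3) = 4.153×10^-11 F, so I_d = (4.153×10^-11)(2.380×10^6) = 9.88×10^-5 A.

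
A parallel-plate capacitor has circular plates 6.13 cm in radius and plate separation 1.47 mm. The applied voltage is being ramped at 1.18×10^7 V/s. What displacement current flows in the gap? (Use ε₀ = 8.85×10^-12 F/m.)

C = ε₀A/d = (8.85×10^-12)(0.01181)/(1.47×10^-3) = 7.110×10^-11 F.
I_d = C dV/dt = (7.110×10^-11)(1.18×10^7) = 8.39×10^-4 A.

8.39×10^-4 A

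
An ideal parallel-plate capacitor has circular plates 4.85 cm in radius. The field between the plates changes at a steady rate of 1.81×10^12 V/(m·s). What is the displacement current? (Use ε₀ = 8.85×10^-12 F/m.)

0.118 A

The displacement current is ε₀ times dΦ_E/dt = ε₀ A dE/dt = (8.85×10^-12)(7.390×10^-3)(1.81×10^12) = 0.118 A.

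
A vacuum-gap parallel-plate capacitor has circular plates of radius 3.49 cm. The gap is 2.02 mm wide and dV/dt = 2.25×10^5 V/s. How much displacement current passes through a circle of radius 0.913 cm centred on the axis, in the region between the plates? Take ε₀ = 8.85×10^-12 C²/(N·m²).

2.58×10^-7 A

With E = V/d, dE/dt = 1.114×10^8 V/(m·s) and πR² = 3.826×10^-3 m², giving I_d = ε₀ πR² dE/dt = 3.772×10^-6 A.
Since J_d is uniform, the enclosed fraction is (r/R)² = 0.06844, giving I_d,enc = 2.58×10^-7 A.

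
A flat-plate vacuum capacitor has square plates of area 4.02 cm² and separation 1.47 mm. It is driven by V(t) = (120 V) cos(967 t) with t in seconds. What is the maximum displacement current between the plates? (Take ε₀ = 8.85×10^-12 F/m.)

2.81×10^-7 A

(dE/dt)_max = V₀ω/d = 7.894×10^7 V/(m·s); ω = 967 rad/s.
I_d,max = ε₀ A (dE/dt)_max = (8.85×10^-12)(4.02×10^-4)(7.894×10^7) = 2.81×10^-7 A.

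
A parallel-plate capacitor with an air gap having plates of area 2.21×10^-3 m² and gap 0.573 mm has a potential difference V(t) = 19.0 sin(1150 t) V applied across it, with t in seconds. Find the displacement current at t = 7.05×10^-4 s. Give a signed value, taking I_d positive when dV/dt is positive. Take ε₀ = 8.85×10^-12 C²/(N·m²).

5.14×10^-7 A

dE/dt = (V₀ω/d)·cos(ωt) with ωt = 0.81075 rad: (19.0)(1150)(0.6890)/(5.73×10^-4) = 2.627×10^7 V/(m·s).
I_d = ε₀ A dE/dt = (8.85×10^-12)(2.21×10^-3)(2.627×10^7) = 5.14×10^-7 A.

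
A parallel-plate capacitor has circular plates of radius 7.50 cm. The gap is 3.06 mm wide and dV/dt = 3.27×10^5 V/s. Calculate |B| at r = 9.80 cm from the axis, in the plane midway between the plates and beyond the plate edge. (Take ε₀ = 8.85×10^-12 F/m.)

3.41×10^-11 T

With E = V/d, dE/dt = 1.069×10^8 V/(m·s) and πR² = 0.01767 m², giving I_d = ε₀ πR² dE/dt = 1.672×10^-5 A.
With r > R the enclosed displacement current is the full I_d; B = μ₀ I_d / (2πr) = 3.41×10^-11 T.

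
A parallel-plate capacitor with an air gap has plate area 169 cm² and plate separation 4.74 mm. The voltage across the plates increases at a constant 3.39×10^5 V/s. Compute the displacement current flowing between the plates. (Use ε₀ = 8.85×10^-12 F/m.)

The displacement current equals the charging current C dV/dt. With C = ε₀A/d = (8.85×10^-12)(0.0169)/(4.74×10^-3) = 3.155×10^-11 F, I_d = (3.155×10^-11)(3.39×10^5) = 1.07×10^-5 A.

1.07×10^-5 A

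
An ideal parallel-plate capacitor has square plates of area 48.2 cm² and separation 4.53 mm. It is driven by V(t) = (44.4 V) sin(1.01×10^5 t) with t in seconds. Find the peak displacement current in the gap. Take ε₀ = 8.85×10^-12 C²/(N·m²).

4.22×10^-5 A

C = ε₀A/d = (8.85×10^-12)(4.82×10^-3)/(4.53×10^-3) = 9.417×10^-12 F; ω = 1.01×10^5 rad/s.
I_d = C dV/dt, so |I_d|_max = C V₀ ω = (9.417×10^-12)(44.4)(1.01×10^5) = 4.22×10^-5 A.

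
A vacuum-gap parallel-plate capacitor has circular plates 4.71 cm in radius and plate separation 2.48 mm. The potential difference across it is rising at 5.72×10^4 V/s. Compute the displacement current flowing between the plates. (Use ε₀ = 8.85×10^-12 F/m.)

The displacement current equals the charging current C dV/dt. With C = ε₀A/d = (8.85×10^-12)(6.969×10^-3)/(2.48×10^-3) = 2.487×10^-11 F, I_d = (2.487×10^-11)(5.72×10^4) = 1.42×10^-6 A.

1.42×10^-6 A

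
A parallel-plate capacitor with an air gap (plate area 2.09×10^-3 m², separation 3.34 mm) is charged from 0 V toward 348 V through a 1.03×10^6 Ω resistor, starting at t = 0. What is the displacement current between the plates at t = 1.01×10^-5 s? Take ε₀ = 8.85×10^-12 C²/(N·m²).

5.75×10^-5 A

C = ε₀A/d = (8.85×10^-12)(2.09×10^-3)/(3.34×10^-3) = 5.538×10^-12 F and τ = RC = 5.704×10^-6 s. I_d in the gap equals the RC charging current.
I_d(t) = (V₀/R) e^(−t/τ) = 3.379×10^-4 · e^(−1.771) = 5.75×10^-5 A.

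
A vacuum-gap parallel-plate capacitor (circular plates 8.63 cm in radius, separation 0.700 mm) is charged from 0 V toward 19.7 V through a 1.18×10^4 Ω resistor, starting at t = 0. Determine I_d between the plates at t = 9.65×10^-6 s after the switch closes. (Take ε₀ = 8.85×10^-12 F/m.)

1.05×10^-4 A

With C = ε₀A/d = (8.85×10^-12)(0.02340)/(7.00×10^-4) = 2.958×10^-10 F, the time constant is τ = RC = 3.490×10^-6 s, so t/τ = 2.765 and e^(−t/τ) = 0.06298.
I_d = I_cond = (V₀/R) e^(−t/τ) = (1.669×10^-3)(0.06298) = 1.05×10^-4 A.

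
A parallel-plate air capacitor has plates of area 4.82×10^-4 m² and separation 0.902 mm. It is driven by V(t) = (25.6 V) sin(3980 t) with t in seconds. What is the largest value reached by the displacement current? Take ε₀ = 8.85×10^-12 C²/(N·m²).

(dE/dt)_max = V₀ω/d = 1.130×10^8 V/(m·s); ω = 3980 rad/s.
I_d,max = ε₀ A (dE/dt)_max = (8.85×10^-12)(4.82×10^-4)(1.130×10^8) = 4.82×10^-7 A.

4.82×10^-7 A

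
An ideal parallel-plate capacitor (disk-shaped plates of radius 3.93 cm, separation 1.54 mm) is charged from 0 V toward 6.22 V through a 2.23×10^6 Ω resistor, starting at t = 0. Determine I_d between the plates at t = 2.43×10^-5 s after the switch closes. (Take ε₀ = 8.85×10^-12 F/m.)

1.89×10^-6 A

C = ε₀A/d = (8.85×10^-12)(4.852×10^-3)/(1.54×10^-3) = 2.788×10^-11 F, so τ = RC = 6.217×10^-5 s.
The conduction current is I(t) = (V₀/R) e^(−t/τ), and the displacement current between the plates equals it.
t/τ = 0.3909; I_d = (6.22/2.23×10^6) · e^(−0.3909) = (2.789×10^-6)(0.6764) = 1.89×10^-6 A.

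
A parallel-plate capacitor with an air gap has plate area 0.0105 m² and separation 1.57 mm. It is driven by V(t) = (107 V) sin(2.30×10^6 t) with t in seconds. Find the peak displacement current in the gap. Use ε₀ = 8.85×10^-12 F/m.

0.0146 A

The displacement current equals the conduction current C dV/dt, which peaks at C V₀ ω.
With C = ε₀A/d = (8.85×10^-12)(0.0105)/(1.57×10^-3) = 5.919×10^-11 F and ω = 2.30×10^6 rad/s, I_d,max = (5.919×10^-11)(107)(2.30×10^6) = 0.0146 A.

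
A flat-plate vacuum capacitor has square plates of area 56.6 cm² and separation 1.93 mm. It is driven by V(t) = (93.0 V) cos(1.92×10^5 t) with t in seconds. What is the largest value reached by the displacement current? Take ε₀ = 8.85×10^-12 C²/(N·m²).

The displacement current equals the conduction current C dV/dt, which peaks at C V₀ ω.
With C = ε₀A/d = (8.85×10^-12)(5.66×10^-3)/(1.93×10^-3) = 2.595×10^-11 F and ω = 1.92×10^5 rad/s, I_d,max = (2.595×10^-11)(93.0)(1.92×10^5) = 4.63×10^-4 A.

4.63×10^-4 A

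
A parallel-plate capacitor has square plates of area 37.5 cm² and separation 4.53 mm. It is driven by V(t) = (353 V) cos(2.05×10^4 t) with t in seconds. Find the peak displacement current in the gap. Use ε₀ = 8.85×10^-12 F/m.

The displacement current equals the conduction current C dV/dt, which peaks at C V₀ ω.
With C = ε₀A/d = (8.85×10^-12)(3.75×10^-3)/(4.53×10^-3) = 7.326×10^-12 F and ω = 2.05×10^4 rad/s, I_d,max = (7.326×10^-12)(353)(2.05×10^4) = 5.30×10^-5 A.

5.30×10^-5 A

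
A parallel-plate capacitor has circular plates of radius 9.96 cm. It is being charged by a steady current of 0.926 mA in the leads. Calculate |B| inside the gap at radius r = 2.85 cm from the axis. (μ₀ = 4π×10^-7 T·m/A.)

5.32×10^-10 T

Between the plates the displacement current equals the wire current: I_d = 0.926 mA = 9.26×10^-4 A.
An Ampèrian loop of radius r encloses a fraction (r/R)² of I_d. Then B·2πr = μ₀ I_d (r/R)², giving B = μ₀ I_d r/(2πR²) = 5.32×10^-10 T.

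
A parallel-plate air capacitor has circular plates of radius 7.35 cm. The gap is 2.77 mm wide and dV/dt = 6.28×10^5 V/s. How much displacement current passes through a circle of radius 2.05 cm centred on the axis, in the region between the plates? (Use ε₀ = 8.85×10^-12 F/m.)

I_d = C dV/dt with C = ε₀πR²/d = 5.422×10^-11 F, so I_d = (5.422×10^-11)(6.28×10^5) = 3.405×10^-5 A.
Since J_d is uniform, the enclosed fraction is (r/R)² = 0.07779, giving I_d,enc = 2.65×10^-6 A.

2.65×10^-6 A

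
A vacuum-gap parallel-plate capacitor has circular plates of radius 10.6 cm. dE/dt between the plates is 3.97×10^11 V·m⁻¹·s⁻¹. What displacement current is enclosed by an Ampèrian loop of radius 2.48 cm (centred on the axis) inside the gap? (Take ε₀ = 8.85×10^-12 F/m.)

Through the whole plate area (πR² = 0.03530 m²), I_d = ε₀ πR² dE/dt = 0.1240 A.
The field is uniform, so I_d,enc = I_d (r/R)² = (0.1240)(2.48/10.6)² = 6.79×10^-3 A.

6.79×10^-3 A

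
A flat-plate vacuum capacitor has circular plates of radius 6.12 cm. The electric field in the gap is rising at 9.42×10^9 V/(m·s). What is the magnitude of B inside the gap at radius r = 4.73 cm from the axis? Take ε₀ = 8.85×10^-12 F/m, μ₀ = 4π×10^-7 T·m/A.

Through the whole plate area (πR² = 0.01177 m²), I_d = ε₀ πR² dE/dt = 9.812×10^-4 A.
An Ampèrian loop of radius r encloses a fraction (r/R)² of I_d. Then B·2πr = μ₀ I_d (r/R)², giving B = μ₀ I_d r/(2πR²) = 2.48×10^-9 T.

2.48×10^-9 T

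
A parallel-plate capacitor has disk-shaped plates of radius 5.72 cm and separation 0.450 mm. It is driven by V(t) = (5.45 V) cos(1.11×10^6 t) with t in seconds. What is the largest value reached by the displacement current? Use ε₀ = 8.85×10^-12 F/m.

C = ε₀A/d = (8.85×10^-12)(0.01028)/(4.50×10^-4) = 2.022×10^-10 F; ω = 1.11×10^6 rad/s.
I_d = C dV/dt, so |I_d|_max = C V₀ ω = (2.022×10^-10)(5.45)(1.11×10^6) = 1.22×10^-3 A.

1.22×10^-3 A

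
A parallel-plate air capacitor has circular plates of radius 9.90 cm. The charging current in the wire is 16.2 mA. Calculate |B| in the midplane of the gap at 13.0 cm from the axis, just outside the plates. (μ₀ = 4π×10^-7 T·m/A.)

No conduction current crosses the gap, so I_d there equals the 0.0162 A in the leads.
Outside the plates the loop encloses all of I_d, so B·2πr = μ₀ I_d and B = 2.49×10^-8 T.

2.49×10^-8 T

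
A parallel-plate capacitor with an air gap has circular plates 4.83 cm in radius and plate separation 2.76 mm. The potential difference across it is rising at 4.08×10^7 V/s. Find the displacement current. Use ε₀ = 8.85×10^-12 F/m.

The displacement current equals the charging current C dV/dt. With C = ε₀A/d = (8.85×10^-12)(7.329×10^-3)/(2.76×10^-3) = 2.350×10^-11 F, I_d = (2.350×10^-11)(4.08×10^7) = 9.59×10^-4 A.

9.59×10^-4 A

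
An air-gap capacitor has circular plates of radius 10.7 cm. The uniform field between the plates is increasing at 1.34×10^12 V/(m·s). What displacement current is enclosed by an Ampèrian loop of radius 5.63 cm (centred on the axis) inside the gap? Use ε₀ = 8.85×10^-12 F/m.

Total displacement current: I_d = ε₀(πR²)(dE/dt) = (8.85×10^-12)(0.03597)(1.34×10^12) = 0.4266 A.
Since J_d is uniform, the enclosed fraction is (r/R)² = 0.2769, giving I_d,enc = 0.118 A.

0.118 A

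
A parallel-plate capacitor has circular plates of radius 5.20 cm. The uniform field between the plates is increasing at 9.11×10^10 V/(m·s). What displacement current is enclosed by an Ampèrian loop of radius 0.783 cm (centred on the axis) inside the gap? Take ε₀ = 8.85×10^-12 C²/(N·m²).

1.55×10^-4 A

Through the whole plate area (πR² = 8.495×10^-3 m²), I_d = ε₀ πR² dE/dt = 6.849×10^-3 A.
Through an area πr² the displacement current is I_d·(πr²/πR²) = I_d (r/R)² = 1.55×10^-4 A.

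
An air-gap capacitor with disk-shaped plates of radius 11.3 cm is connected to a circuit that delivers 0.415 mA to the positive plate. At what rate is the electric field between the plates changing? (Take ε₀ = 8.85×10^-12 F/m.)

By continuity, I_d in the gap equals the 0.415 mA flowing in the wire.
Then dE/dt = I_d/(ε₀A) = 1.17×10^9 V/(m·s).

1.17×10^9 V/(m·s)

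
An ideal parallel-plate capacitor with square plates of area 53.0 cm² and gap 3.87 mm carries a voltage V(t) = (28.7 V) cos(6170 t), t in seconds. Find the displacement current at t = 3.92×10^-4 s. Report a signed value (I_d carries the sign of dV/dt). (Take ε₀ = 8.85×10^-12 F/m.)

-1.42×10^-6 A

dE/dt = (V₀ω/d)·−sin(ωt) with ωt = 2.41864 rad: (28.7)(6170)(-0.6616)/(3.87×10^-3) = -3.027×10^7 V/(m·s).
I_d = ε₀ A dE/dt = (8.85×10^-12)(5.30×10^-3)(-3.027×10^7) = -1.42×10^-6 A.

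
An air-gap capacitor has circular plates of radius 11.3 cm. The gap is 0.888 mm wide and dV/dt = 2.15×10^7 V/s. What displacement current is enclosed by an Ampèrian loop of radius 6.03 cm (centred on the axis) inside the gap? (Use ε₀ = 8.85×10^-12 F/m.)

2.45×10^-3 A

dE/dt = (dV/dt)/d = 2.421×10^10 V/(m·s); I_d = ε₀(πR²)(dE/dt) = (8.85×10^-12)(0.04011)(2.421×10^10) = 8.594×10^-3 A.
Through an area πr² the displacement current is I_d·(πr²/πR²) = I_d (r/R)² = 2.45×10^-3 A.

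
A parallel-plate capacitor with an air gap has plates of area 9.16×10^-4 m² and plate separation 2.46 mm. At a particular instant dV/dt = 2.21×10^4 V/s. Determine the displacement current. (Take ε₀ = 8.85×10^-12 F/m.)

C = ε₀A/d = (8.85×10^-12)(9.16×10^-4)/(2.46×10^-3) = 3.295×10^-12 F.
I_d = C dV/dt = (3.295×10^-12)(2.21×10^4) = 7.28×10^-8 A.

7.28×10^-8 A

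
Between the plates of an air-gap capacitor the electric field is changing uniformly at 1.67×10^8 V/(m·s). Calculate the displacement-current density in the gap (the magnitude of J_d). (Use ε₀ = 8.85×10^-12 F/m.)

The displacement-current density is ε₀ ∂E/∂t = (8.85×10^-12)(1.67×10^8) = 1.48×10^-3 A/m².

1.48×10^-3 A/m²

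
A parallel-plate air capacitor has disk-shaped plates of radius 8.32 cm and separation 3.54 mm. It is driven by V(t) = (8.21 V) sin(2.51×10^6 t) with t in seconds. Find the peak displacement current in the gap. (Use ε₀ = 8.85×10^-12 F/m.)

The displacement current equals the conduction current C dV/dt, which peaks at C V₀ ω.
With C = ε₀A/d = (8.85×10^-12)(0.02175)/(3.54×10^-3) = 5.437×10^-11 F and ω = 2.51×10^6 rad/s, I_d,max = (5.437×10^-11)(8.21)(2.51×10^6) = 1.12×10^-3 A.

1.12×10^-3 A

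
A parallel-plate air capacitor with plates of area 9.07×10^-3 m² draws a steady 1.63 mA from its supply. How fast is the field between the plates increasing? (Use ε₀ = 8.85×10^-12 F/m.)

2.03×10^10 V/(m·s)

By continuity, I_d in the gap equals the 1.63 mA flowing in the wire.
Inverting I_d = ε₀ A dE/dt gives dE/dt = 1.63×10^-3 / (8.85×10^-12 · 9.07×10^-3) = 2.03×10^10 V/(m·s).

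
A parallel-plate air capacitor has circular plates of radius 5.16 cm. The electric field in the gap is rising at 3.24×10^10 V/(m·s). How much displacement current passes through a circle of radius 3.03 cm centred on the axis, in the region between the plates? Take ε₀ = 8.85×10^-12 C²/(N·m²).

Through the whole plate area (πR² = 8.365×10^-3 m²), I_d = ε₀ πR² dE/dt = 2.399×10^-3 A.
The field is uniform, so I_d,enc = I_d (r/R)² = (2.399×10^-3)(3.03/5.16)² = 8.27×10^-4 A.

8.27×10^-4 A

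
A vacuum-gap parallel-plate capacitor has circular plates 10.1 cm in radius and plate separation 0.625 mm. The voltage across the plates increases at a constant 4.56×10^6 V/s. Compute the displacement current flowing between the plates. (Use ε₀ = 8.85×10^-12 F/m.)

C = ε₀A/d = (8.85×10^-12)(0.03205)/(6.25×10^-4) = 4.538×10^-10 F.
I_d = C dV/dt = (4.538×10^-10)(4.56×10^6) = 2.07×10^-3 A.

2.07×10^-3 A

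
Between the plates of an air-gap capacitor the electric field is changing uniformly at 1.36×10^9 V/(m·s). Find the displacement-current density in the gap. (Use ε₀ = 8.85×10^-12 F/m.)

0.0120 A/m²

J_d = ε₀ ∂E/∂t, so J_d = 0.0120 A/m².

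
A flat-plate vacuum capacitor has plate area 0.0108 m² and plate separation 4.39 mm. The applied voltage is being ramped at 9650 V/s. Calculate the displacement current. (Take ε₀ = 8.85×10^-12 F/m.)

C = ε₀A/d = (8.85×10^-12)(0.0108)/(4.39×10^-3) = 2.177×10^-11 F.
I_d = C dV/dt = (2.177×10^-11)(9650) = 2.10×10^-7 A.

2.10×10^-7 A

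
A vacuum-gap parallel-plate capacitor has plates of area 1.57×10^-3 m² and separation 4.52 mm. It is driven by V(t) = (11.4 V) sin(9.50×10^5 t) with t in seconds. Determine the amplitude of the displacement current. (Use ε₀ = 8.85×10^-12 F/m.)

3.33×10^-5 A

(dE/dt)_max = V₀ω/d = 2.396×10^9 V/(m·s); ω = 9.50×10^5 rad/s.
I_d,max = ε₀ A (dE/dt)_max = (8.85×10^-12)(1.57×10^-3)(2.396×10^9) = 3.33×10^-5 A.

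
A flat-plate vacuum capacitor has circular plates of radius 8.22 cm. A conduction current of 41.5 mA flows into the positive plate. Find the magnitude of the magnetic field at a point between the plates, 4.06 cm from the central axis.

4.99×10^-8 T

Between the plates the displacement current equals the wire current: I_d = 41.5 mA = 0.0415 A.
For r < R the Ampère–Maxwell law gives B(2πr) = μ₀ I_d (r²/R²), so B = μ₀ I_d r/(2πR²) = (4π×10^-7)(0.0415)(0.0406)/(2π·0.0822²) = 4.99×10^-8 T.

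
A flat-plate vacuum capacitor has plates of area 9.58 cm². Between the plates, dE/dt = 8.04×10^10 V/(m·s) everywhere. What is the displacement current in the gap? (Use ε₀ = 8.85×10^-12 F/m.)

I_d = ε₀ A (dE/dt) = (8.85×10^-12)(9.58×10^-4 m²)(8.04×10^10) = 6.82×10^-4 A.

6.82×10^-4 A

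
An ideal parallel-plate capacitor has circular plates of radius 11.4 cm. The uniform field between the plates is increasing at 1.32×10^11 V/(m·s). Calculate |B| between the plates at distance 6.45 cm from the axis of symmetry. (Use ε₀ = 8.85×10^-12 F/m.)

4.73×10^-8 T

Through the whole plate area (πR² = 0.04083 m²), I_d = ε₀ πR² dE/dt = 0.04770 A.
For r < R the Ampère–Maxwell law gives B(2πr) = μ₀ I_d (r²/R²), so B = μ₀ I_d r/(2πR²) = (4π×10^-7)(0.04770)(0.0645)/(2π·0.114²) = 4.73×10^-8 T.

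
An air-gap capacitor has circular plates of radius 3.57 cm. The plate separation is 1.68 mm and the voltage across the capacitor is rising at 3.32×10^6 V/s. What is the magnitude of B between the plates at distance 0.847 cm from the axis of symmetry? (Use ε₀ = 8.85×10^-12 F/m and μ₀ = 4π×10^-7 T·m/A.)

9.31×10^-11 T

With E = V/d, dE/dt = 1.976×10^9 V/(m·s) and πR² = 4.004×10^-3 m², giving I_d = ε₀ πR² dE/dt = 7.002×10^-5 A.
∮B·dl = μ₀ I_d,enc with I_d,enc = I_d r²/R² = 3.941×10^-6 A; so B = μ₀ I_d,enc/(2πr) = 9.31×10^-11 T.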